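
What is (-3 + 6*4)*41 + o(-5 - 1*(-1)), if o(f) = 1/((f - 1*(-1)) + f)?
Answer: 6026/7 ≈ 860.86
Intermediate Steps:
o(f) = 1/(1 + 2*f) (o(f) = 1/((f + 1) + f) = 1/((1 + f) + f) = 1/(1 + 2*f))
(-3 + 6*4)*41 + o(-5 - 1*(-1)) = (-3 + 6*4)*41 + 1/(1 + 2*(-5 - 1*(-1))) = (-3 + 24)*41 + 1/(1 + 2*(-5 + 1)) = 21*41 + 1/(1 + 2*(-4)) = 861 + 1/(1 - 8) = 861 + 1/(-7) = 861 - ⅐ = 6026/7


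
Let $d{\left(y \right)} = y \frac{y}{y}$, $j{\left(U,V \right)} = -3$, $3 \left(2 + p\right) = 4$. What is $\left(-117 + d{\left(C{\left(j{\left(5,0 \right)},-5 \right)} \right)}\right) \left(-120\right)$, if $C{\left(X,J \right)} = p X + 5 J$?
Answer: $16800$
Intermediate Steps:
$p = - \frac{2}{3}$ ($p = -2 + \frac{1}{3} \cdot 4 = -2 + \frac{4}{3} = - \frac{2}{3} \approx -0.66667$)
$C{\left(X,J \right)} = 5 J - \frac{2 X}{3}$ ($C{\left(X,J \right)} = - \frac{2 X}{3} + 5 J = 5 J - \frac{2 X}{3}$)
$d{\left(y \right)} = y$ ($d{\left(y \right)} = y 1 = y$)
$\left(-117 + d{\left(C{\left(j{\left(5,0 \right)},-5 \right)} \right)}\right) \left(-120\right) = \left(-117 + \left(5 \left(-5\right) - -2\right)\right) \left(-120\right) = \left(-117 + \left(-25 + 2\right)\right) \left(-120\right) = \left(-117 - 23\right) \left(-120\right) = \left(-140\right) \left(-120\right) = 16800$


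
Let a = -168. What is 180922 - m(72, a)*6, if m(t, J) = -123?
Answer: 181660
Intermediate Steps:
180922 - m(72, a)*6 = 180922 - (-123)*6 = 180922 - 1*(-738) = 180922 + 738 = 181660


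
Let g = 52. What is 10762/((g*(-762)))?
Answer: -5381/19812 ≈ -0.27160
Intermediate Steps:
10762/((g*(-762))) = 10762/((52*(-762))) = 10762/(-39624) = 10762*(-1/39624) = -5381/19812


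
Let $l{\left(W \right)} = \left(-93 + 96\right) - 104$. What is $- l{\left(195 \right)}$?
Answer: $101$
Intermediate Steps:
$l{\left(W \right)} = -101$ ($l{\left(W \right)} = 3 - 104 = -101$)
$- l{\left(195 \right)} = \left(-1\right) \left(-101\right) = 101$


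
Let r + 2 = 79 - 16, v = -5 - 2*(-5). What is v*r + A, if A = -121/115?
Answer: 34954/115 ≈ 303.95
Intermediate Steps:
v = 5 (v = -5 + 10 = 5)
A = -121/115 (A = -121*1/115 = -121/115 ≈ -1.0522)
r = 61 (r = -2 + (79 - 16) = -2 + 63 = 61)
v*r + A = 5*61 - 121/115 = 305 - 121/115 = 34954/115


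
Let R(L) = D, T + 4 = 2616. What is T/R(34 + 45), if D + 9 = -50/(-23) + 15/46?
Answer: -5224/13 ≈ -401.85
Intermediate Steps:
D = -13/2 (D = -9 + (-50/(-23) + 15/46) = -9 + (-50*(-1/23) + 15*(1/46)) = -9 + (50/23 + 15/46) = -9 + 5/2 = -13/2 ≈ -6.5000)
T = 2612 (T = -4 + 2616 = 2612)
R(L) = -13/2
T/R(34 + 45) = 2612/(-13/2) = 2612*(-2/13) = -5224/13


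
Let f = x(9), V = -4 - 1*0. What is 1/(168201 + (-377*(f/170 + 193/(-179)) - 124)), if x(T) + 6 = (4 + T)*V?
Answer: 15215/2565433247 ≈ 5.9308e-6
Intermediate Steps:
V = -4 (V = -4 + 0 = -4)
x(T) = -22 - 4*T (x(T) = -6 + (4 + T)*(-4) = -6 + (-16 - 4*T) = -22 - 4*T)
f = -58 (f = -22 - 4*9 = -22 - 36 = -58)
1/(168201 + (-377*(f/170 + 193/(-179)) - 124)) = 1/(168201 + (-377*(-58/170 + 193/(-179)) - 124)) = 1/(168201 + (-377*(-58*1/170 + 193*(-1/179)) - 124)) = 1/(168201 + (-377*(-29/85 - 193/179) - 124)) = 1/(168201 + (-377*(-21596/15215) - 124)) = 1/(168201 + (8141692/15215 - 124)) = 1/(168201 + 6255032/15215) = 1/(2565433247/15215) = 15215/2565433247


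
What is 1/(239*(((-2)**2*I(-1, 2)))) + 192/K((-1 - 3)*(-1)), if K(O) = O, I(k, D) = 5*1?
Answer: 229441/4780 ≈ 48.000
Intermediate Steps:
I(k, D) = 5
1/(239*(((-2)**2*I(-1, 2)))) + 192/K((-1 - 3)*(-1)) = 1/(239*(((-2)**2*5))) + 192/(((-1 - 3)*(-1))) = 1/(239*((4*5))) + 192/((-4*(-1))) = (1/239)/20 + 192/4 = (1/239)*(1/20) + 192*(1/4) = 1/4780 + 48 = 229441/4780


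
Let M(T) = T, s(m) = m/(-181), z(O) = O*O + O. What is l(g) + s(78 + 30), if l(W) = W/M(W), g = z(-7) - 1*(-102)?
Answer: 73/181 ≈ 0.40332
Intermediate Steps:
z(O) = O + O² (z(O) = O² + O = O + O²)
s(m) = -m/181 (s(m) = m*(-1/181) = -m/181)
g = 144 (g = -7*(1 - 7) - 1*(-102) = -7*(-6) + 102 = 42 + 102 = 144)
l(W) = 1 (l(W) = W/W = 1)
l(g) + s(78 + 30) = 1 - (78 + 30)/181 = 1 - 1/181*108 = 1 - 108/181 = 73/181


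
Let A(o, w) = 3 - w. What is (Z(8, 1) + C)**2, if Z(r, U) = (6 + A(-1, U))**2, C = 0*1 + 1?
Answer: 4225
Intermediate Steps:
C = 1 (C = 0 + 1 = 1)
Z(r, U) = (9 - U)**2 (Z(r, U) = (6 + (3 - U))**2 = (9 - U)**2)
(Z(8, 1) + C)**2 = ((-9 + 1)**2 + 1)**2 = ((-8)**2 + 1)**2 = (64 + 1)**2 = 65**2 = 4225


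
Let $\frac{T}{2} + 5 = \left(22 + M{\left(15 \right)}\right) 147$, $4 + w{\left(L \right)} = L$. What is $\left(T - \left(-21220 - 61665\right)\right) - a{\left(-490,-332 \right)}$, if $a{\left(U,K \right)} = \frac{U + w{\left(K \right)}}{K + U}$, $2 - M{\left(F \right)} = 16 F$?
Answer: $\frac{7961068}{411} \approx 19370.0$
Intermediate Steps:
$M{\left(F \right)} = 2 - 16 F$
$w{\left(L \right)} = -4 + L$
$T = -63514$ ($T = -10 + 2 \left(22 + \left(2 - 240\right)\right) 147 = -10 + 2 \left(22 - 238\right) 147 = -10 + 2 \left(\left(-216\right) 147\right) = -10 + 2 \left(-31752\right) = -10 - 63504 = -63514$)
$a{\left(U,K \right)} = \frac{-4 + K + U}{K + U}$ ($a{\left(U,K \right)} = \frac{U + \left(-4 + K\right)}{K + U} = \frac{-4 + K + U}{K + U}$)
$\left(T - \left(-21220 - 61665\right)\right) - a{\left(-490,-332 \right)} = \left(-63514 - \left(-21220 - 61665\right)\right) - \frac{-4 - 332 - 490}{-332 - 490} = \left(-63514 - \left(-21220 - 61665\right)\right) - \frac{1}{-822} \left(-826\right) = \left(-63514 - -82885\right) - \left(- \frac{1}{822}\right) \left(-826\right) = \left(-63514 + 82885\right) - \frac{413}{411} = 19371 - \frac{413}{411} = \frac{7961068}{411}$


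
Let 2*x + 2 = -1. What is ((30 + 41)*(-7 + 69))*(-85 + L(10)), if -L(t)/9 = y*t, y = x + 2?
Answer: -572260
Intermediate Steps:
x = -3/2 (x = -1 + (1/2)*(-1) = -1 - 1/2 = -3/2 ≈ -1.5000)
y = 1/2 (y = -3/2 + 2 = 1/2 ≈ 0.50000)
L(t) = -9*t/2
((30 + 41)*(-7 + 69))*(-85 + L(10)) = ((30 + 41)*(-7 + 69))*(-85 - 9/2*10) = (71*62)*(-85 - 45) = 4402*(-130) = -572260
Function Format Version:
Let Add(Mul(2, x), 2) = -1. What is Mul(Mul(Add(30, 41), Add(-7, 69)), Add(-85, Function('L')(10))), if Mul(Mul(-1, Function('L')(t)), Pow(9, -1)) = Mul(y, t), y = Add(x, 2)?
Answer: -572260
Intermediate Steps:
x = Rational(-3, 2) (x = Add(-1, Mul(Rational(1, 2), -1)) = Add(-1, Rational(-1, 2)) = Rational(-3, 2) ≈ -1.5000)
y = Rational(1, 2) (y = Add(Rational(-3, 2), 2) = Rational(1, 2) ≈ 0.50000)
Function('L')(t) = Mul(Rational(-9, 2), t) (Function('L')(t) = Mul(-9, Mul(Rational(1, 2), t)) = Mul(Rational(-9, 2), t))
Mul(Mul(Add(30, 41), Add(-7, 69)), Add(-85, Function('L')(10))) = Mul(Mul(Add(30, 41), Add(-7, 69)), Add(-85, Mul(Rational(-9, 2), 10))) = Mul(Mul(71, 62), Add(-85, -45)) = Mul(4402, -130) = -572260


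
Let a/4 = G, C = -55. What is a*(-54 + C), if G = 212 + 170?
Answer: -166552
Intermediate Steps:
G = 382
a = 1528 (a = 4*382 = 1528)
a*(-54 + C) = 1528*(-54 - 55) = 1528*(-109) = -166552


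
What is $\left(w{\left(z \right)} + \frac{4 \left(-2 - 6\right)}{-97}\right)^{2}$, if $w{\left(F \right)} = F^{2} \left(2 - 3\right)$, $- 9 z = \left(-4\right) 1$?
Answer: $\frac{1081600}{61732449} \approx 0.017521$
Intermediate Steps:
$z = \frac{4}{9}$ ($z = - \frac{\left(-4\right) 1}{9} = \left(- \frac{1}{9}\right) \left(-4\right) = \frac{4}{9} \approx 0.44444$)
$w{\left(F \right)} = - F^{2}$ ($w{\left(F \right)} = F^{2} \left(2 - 3\right) = F^{2} \left(-1\right) = - F^{2}$)
$\left(w{\left(z \right)} + \frac{4 \left(-2 - 6\right)}{-97}\right)^{2} = \left(- \left(\frac{4}{9}\right)^{2} + \frac{4 \left(-2 - 6\right)}{-97}\right)^{2} = \left(\left(-1\right) \frac{16}{81} + 4 \left(-8\right) \left(- \frac{1}{97}\right)\right)^{2} = \left(- \frac{16}{81} - - \frac{32}{97}\right)^{2} = \left(- \frac{16}{81} + \frac{32}{97}\right)^{2} = \left(\frac{1040}{7857}\right)^{2} = \frac{1081600}{61732449}$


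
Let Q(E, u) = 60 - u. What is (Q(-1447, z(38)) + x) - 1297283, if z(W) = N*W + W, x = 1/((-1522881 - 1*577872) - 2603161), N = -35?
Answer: -6095947973935/4703914 ≈ -1.2959e+6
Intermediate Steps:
x = -1/4703914 (x = 1/((-1522881 - 577872) - 2603161) = 1/(-2100753 - 2603161) = 1/(-4703914) = -1/4703914 ≈ -2.1259e-7)
z(W) = -34*W (z(W) = -35*W + W = -34*W)
(Q(-1447, z(38)) + x) - 1297283 = ((60 - (-34)*38) - 1/4703914) - 1297283 = ((60 - 1*(-1292)) - 1/4703914) - 1297283 = ((60 + 1292) - 1/4703914) - 1297283 = (1352 - 1/4703914) - 1297283 = 6359691727/4703914 - 1297283 = -6095947973935/4703914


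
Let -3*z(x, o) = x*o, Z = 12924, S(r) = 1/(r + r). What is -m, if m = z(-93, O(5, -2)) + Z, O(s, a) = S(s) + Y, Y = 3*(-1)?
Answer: -128341/10 ≈ -12834.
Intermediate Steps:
S(r) = 1/(2*r)
Y = -3
O(s, a) = -3 + 1/(2*s) (O(s, a) = 1/(2*s) - 3 = -3 + 1/(2*s))
z(x, o) = -o*x/3 (z(x, o) = -x*o/3 = -o*x/3)
m = 128341/10 (m = -⅓*(-3 + (½)/5)*(-93) + 12924 = -⅓*(-3 + (½)*(⅕))*(-93) + 12924 = -⅓*(-3 + ⅒)*(-93) + 12924 = -⅓*(-29/10)*(-93) + 12924 = -899/10 + 12924 = 128341/10 ≈ 12834.)
-m = -1*128341/10 = -128341/10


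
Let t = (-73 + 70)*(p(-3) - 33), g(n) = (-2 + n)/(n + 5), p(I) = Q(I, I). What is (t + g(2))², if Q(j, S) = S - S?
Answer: 9801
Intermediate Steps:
Q(j, S) = 0
p(I) = 0
g(n) = (-2 + n)/(5 + n)
t = 99 (t = (-73 + 70)*(0 - 33) = -3*(-33) = 99)
(t + g(2))² = (99 + (-2 + 2)/(5 + 2))² = (99 + 0/7)² = (99 + (⅐)*0)² = (99 + 0)² = 99² = 9801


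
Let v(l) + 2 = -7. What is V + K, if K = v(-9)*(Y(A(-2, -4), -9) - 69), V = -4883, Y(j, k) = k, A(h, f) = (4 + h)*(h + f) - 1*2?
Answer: -4181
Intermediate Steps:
A(h, f) = -2 + (4 + h)*(f + h) (A(h, f) = (4 + h)*(f + h) - 2 = -2 + (4 + h)*(f + h))
v(l) = -9 (v(l) = -2 - 7 = -9)
K = 702 (K = -9*(-9 - 69) = -9*(-78) = 702)
V + K = -4883 + 702 = -4181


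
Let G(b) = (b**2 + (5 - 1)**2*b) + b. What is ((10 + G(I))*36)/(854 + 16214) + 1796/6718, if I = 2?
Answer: 5282854/14332853 ≈ 0.36858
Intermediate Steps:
G(b) = b**2 + 17*b (G(b) = (b**2 + 4**2*b) + b = (b**2 + 16*b) + b = b**2 + 17*b)
((10 + G(I))*36)/(854 + 16214) + 1796/6718 = ((10 + 2*(17 + 2))*36)/(854 + 16214) + 1796/6718 = ((10 + 2*19)*36)/17068 + 1796*(1/6718) = ((10 + 38)*36)*(1/17068) + 898/3359 = (48*36)*(1/17068) + 898/3359 = 1728*(1/17068) + 898/3359 = 432/4267 + 898/3359 = 5282854/14332853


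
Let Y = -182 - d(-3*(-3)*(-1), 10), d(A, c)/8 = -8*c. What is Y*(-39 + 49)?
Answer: 4580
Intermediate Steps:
d(A, c) = -64*c (d(A, c) = 8*(-8*c) = -64*c)
Y = 458 (Y = -182 - (-64)*10 = -182 - 1*(-640) = -182 + 640 = 458)
Y*(-39 + 49) = 458*(-39 + 49) = 458*10 = 4580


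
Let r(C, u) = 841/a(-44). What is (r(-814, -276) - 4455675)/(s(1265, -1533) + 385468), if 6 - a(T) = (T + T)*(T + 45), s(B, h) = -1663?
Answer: -418832609/36077670 ≈ -11.609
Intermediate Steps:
a(T) = 6 - 2*T*(45 + T) (a(T) = 6 - (T + T)*(T + 45) = 6 - 2*T*(45 + T))
r(C, u) = 841/94 (r(C, u) = 841/(6 - 90*(-44) - 2*(-44)²) = 841/(6 + 3960 - 2*1936) = 841/(6 + 3960 - 3872) = 841/94)
(r(-814, -276) - 4455675)/(s(1265, -1533) + 385468) = (841/94 - 4455675)/(-1663 + 385468) = -418832609/94/383805 = -418832609/94*1/383805 = -418832609/36077670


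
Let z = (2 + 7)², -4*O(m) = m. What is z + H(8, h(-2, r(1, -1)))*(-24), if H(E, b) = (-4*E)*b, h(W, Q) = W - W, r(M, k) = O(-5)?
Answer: 81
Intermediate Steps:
O(m) = -m/4
r(M, k) = 5/4 (r(M, k) = -¼*(-5) = 5/4)
h(W, Q) = 0
z = 81 (z = 9² = 81)
H(E, b) = -4*E*b
z + H(8, h(-2, r(1, -1)))*(-24) = 81 - 4*8*0*(-24) = 81 + 0*(-24) = 81 + 0 = 81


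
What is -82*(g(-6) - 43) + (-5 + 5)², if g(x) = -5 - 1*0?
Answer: 3936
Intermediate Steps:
g(x) = -5 (g(x) = -5 + 0 = -5)
-82*(g(-6) - 43) + (-5 + 5)² = -82*(-5 - 43) + (-5 + 5)² = -82*(-48) + 0² = 3936 + 0 = 3936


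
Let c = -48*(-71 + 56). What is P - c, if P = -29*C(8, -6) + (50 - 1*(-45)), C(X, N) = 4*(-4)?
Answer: -161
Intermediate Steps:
C(X, N) = -16
P = 559 (P = -29*(-16) + (50 - 1*(-45)) = 464 + (50 + 45) = 464 + 95 = 559)
c = 720 (c = -48*(-15) = 720)
P - c = 559 - 1*720 = 559 - 720 = -161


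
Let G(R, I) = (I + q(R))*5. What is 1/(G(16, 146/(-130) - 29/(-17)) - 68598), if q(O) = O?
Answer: -221/15141834 ≈ -1.4595e-5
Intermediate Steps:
G(R, I) = 5*I + 5*R (G(R, I) = (I + R)*5 = 5*I + 5*R)
1/(G(16, 146/(-130) - 29/(-17)) - 68598) = 1/((5*(146/(-130) - 29/(-17)) + 5*16) - 68598) = 1/((5*(146*(-1/130) - 29*(-1/17)) + 80) - 68598) = 1/((5*(-73/65 + 29/17) + 80) - 68598) = 1/((5*(644/1105) + 80) - 68598) = 1/((644/221 + 80) - 68598) = 1/(18324/221 - 68598) = 1/(-15141834/221) = -221/15141834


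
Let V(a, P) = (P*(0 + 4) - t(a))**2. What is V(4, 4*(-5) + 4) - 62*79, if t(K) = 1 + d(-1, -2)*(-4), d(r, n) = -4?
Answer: 1663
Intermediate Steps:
t(K) = 17 (t(K) = 1 - 4*(-4) = 1 + 16 = 17)
V(a, P) = (-17 + 4*P)**2 (V(a, P) = (P*(0 + 4) - 1*17)**2 = (P*4 - 17)**2 = (4*P - 17)**2 = (-17 + 4*P)**2)
V(4, 4*(-5) + 4) - 62*79 = (-17 + 4*(4*(-5) + 4))**2 - 62*79 = (-17 + 4*(-20 + 4))**2 - 4898 = (-17 + 4*(-16))**2 - 4898 = (-17 - 64)**2 - 4898 = (-81)**2 - 4898 = 6561 - 4898 = 1663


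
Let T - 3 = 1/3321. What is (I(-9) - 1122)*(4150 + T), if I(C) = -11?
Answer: -15626465162/3321 ≈ -4.7054e+6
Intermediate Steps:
T = 9964/3321 (T = 3 + 1/3321 = 9964/3321 ≈ 3.0003)
(I(-9) - 1122)*(4150 + T) = (-11 - 1122)*(4150 + 9964/3321) = -1133*13792114/3321 = -15626465162/3321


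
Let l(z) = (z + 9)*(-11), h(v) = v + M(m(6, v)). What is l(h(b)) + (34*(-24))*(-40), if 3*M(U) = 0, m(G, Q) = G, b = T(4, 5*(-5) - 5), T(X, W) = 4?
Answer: 32497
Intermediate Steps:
b = 4
M(U) = 0 (M(U) = (⅓)*0 = 0)
h(v) = v (h(v) = v + 0 = v)
l(z) = -99 - 11*z (l(z) = (9 + z)*(-11) = -99 - 11*z)
l(h(b)) + (34*(-24))*(-40) = (-99 - 11*4) + (34*(-24))*(-40) = (-99 - 44) - 816*(-40) = -143 + 32640 = 32497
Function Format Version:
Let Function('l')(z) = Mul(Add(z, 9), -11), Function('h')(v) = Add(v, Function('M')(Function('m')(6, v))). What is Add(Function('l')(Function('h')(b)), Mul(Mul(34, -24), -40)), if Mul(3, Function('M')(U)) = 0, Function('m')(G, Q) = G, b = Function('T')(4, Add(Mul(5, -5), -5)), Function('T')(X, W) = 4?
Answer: 32497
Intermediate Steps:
b = 4
Function('M')(U) = 0 (Function('M')(U) = Mul(Rational(1, 3), 0) = 0)
Function('h')(v) = v (Function('h')(v) = Add(v, 0) = v)
Function('l')(z) = Add(-99, Mul(-11, z)) (Function('l')(z) = Mul(Add(9, z), -11) = Add(-99, Mul(-11, z)))
Add(Function('l')(Function('h')(b)), Mul(Mul(34, -24), -40)) = Add(Add(-99, Mul(-11, 4)), Mul(Mul(34, -24), -40)) = Add(Add(-99, -44), Mul(-816, -40)) = Add(-143, 32640) = 32497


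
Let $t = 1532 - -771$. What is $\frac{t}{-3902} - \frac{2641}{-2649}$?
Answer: $\frac{4204535}{10336398} \approx 0.40677$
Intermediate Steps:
$t = 2303$ ($t = 1532 + 771 = 2303$)
$\frac{t}{-3902} - \frac{2641}{-2649} = \frac{2303}{-3902} - \frac{2641}{-2649} = 2303 \left(- \frac{1}{3902}\right) - - \frac{2641}{2649} = - \frac{2303}{3902} + \frac{2641}{2649} = \frac{4204535}{10336398}$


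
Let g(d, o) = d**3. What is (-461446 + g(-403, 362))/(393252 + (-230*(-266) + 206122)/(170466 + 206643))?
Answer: -24856111358757/148299135770 ≈ -167.61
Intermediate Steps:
(-461446 + g(-403, 362))/(393252 + (-230*(-266) + 206122)/(170466 + 206643)) = (-461446 + (-403)**3)/(393252 + (-230*(-266) + 206122)/(170466 + 206643)) = (-461446 - 65450827)/(393252 + (61180 + 206122)/377109) = -65912273/(393252 + 267302*(1/377109)) = -65912273/(393252 + 267302/377109) = -65912273/148299135770/377109 = -65912273*377109/148299135770 = -24856111358757/148299135770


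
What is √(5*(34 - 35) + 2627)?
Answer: √2622 ≈ 51.205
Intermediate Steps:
√(5*(34 - 35) + 2627) = √(5*(-1) + 2627) = √(-5 + 2627) = √2622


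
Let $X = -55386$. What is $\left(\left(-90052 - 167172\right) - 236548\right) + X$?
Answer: $-549158$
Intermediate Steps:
$\left(\left(-90052 - 167172\right) - 236548\right) + X = \left(\left(-90052 - 167172\right) - 236548\right) - 55386 = \left(-257224 - 236548\right) - 55386 = -493772 - 55386 = -549158$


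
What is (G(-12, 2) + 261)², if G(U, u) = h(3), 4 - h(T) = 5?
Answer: 67600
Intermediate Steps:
h(T) = -1 (h(T) = 4 - 1*5 = 4 - 5 = -1)
G(U, u) = -1
(G(-12, 2) + 261)² = (-1 + 261)² = 260² = 67600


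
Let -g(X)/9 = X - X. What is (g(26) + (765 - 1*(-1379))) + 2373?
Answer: 4517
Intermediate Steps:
g(X) = 0 (g(X) = -9*(X - X) = -9*0 = 0)
(g(26) + (765 - 1*(-1379))) + 2373 = (0 + (765 - 1*(-1379))) + 2373 = (0 + (765 + 1379)) + 2373 = (0 + 2144) + 2373 = 2144 + 2373 = 4517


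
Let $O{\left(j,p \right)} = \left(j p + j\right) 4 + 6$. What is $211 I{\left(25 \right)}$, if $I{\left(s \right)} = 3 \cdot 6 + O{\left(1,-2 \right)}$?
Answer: $4220$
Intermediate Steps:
$O{\left(j,p \right)} = 6 + 4 j + 4 j p$ ($O{\left(j,p \right)} = \left(j + j p\right) 4 + 6 = \left(4 j + 4 j p\right) + 6 = 6 + 4 j + 4 j p$)
$I{\left(s \right)} = 20$ ($I{\left(s \right)} = 3 \cdot 6 + \left(6 + 4 \cdot 1 + 4 \cdot 1 \left(-2\right)\right) = 18 + \left(6 + 4 - 8\right) = 18 + 2 = 20$)
$211 I{\left(25 \right)} = 211 \cdot 20 = 4220$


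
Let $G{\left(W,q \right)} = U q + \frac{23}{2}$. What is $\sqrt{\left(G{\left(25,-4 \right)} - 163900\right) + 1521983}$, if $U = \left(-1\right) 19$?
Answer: $\frac{\sqrt{5432682}}{2} \approx 1165.4$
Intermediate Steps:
$U = -19$
$G{\left(W,q \right)} = \frac{23}{2} - 19 q$ ($G{\left(W,q \right)} = - 19 q + \frac{23}{2} = \frac{23}{2} - 19 q$)
$\sqrt{\left(G{\left(25,-4 \right)} - 163900\right) + 1521983} = \sqrt{\left(\left(\frac{23}{2} - -76\right) - 163900\right) + 1521983} = \sqrt{\left(\left(\frac{23}{2} + 76\right) - 163900\right) + 1521983} = \sqrt{\left(\frac{175}{2} - 163900\right) + 1521983} = \sqrt{- \frac{327625}{2} + 1521983} = \sqrt{\frac{2716341}{2}} = \frac{\sqrt{5432682}}{2}$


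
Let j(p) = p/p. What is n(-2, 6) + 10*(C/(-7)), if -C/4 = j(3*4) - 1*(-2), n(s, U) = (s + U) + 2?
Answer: 162/7 ≈ 23.143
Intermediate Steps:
n(s, U) = 2 + U + s (n(s, U) = (U + s) + 2 = 2 + U + s)
j(p) = 1
C = -12 (C = -4*(1 - 1*(-2)) = -4*(1 + 2) = -4*3 = -12)
n(-2, 6) + 10*(C/(-7)) = (2 + 6 - 2) + 10*(-12/(-7)) = 6 + 10*(-12*(-⅐)) = 6 + 10*(12/7) = 6 + 120/7 = 162/7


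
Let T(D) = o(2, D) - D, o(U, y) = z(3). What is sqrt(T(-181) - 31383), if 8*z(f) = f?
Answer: 13*I*sqrt(2954)/4 ≈ 176.64*I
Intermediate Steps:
z(f) = f/8
o(U, y) = 3/8 (o(U, y) = (1/8)*3 = 3/8)
T(D) = 3/8 - D
sqrt(T(-181) - 31383) = sqrt((3/8 - 1*(-181)) - 31383) = sqrt((3/8 + 181) - 31383) = sqrt(1451/8 - 31383) = sqrt(-249613/8) = 13*I*sqrt(2954)/4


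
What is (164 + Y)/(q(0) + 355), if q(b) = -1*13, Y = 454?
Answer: 103/57 ≈ 1.8070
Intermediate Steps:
q(b) = -13
(164 + Y)/(q(0) + 355) = (164 + 454)/(-13 + 355) = 618/342 = 618*(1/342) = 103/57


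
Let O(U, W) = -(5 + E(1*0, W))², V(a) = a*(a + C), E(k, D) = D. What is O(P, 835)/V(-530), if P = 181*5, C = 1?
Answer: -70560/28037 ≈ -2.5167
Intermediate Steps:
P = 905
V(a) = a*(1 + a) (V(a) = a*(a + 1) = a*(1 + a))
O(U, W) = -(5 + W)²
O(P, 835)/V(-530) = (-(5 + 835)²)/((-530*(1 - 530))) = (-1*840²)/((-530*(-529))) = -1*705600/280370 = -705600*1/280370 = -70560/28037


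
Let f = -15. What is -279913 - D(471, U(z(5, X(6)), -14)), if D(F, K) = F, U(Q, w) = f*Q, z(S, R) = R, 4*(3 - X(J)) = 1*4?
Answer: -280384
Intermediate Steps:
X(J) = 2 (X(J) = 3 - 4/4 = 3 - ¼*4 = 3 - 1 = 2)
U(Q, w) = -15*Q
-279913 - D(471, U(z(5, X(6)), -14)) = -279913 - 1*471 = -279913 - 471 = -280384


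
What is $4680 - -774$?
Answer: $5454$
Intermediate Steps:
$4680 - -774 = 4680 + 774 = 5454$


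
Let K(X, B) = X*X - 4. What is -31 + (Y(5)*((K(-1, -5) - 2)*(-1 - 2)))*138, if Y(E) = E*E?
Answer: 51719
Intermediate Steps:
K(X, B) = -4 + X² (K(X, B) = X² - 4 = -4 + X²)
Y(E) = E²
-31 + (Y(5)*((K(-1, -5) - 2)*(-1 - 2)))*138 = -31 + (5²*(((-4 + (-1)²) - 2)*(-1 - 2)))*138 = -31 + (25*(((-4 + 1) - 2)*(-3)))*138 = -31 + (25*((-3 - 2)*(-3)))*138 = -31 + (25*(-5*(-3)))*138 = -31 + (25*15)*138 = -31 + 375*138 = -31 + 51750 = 51719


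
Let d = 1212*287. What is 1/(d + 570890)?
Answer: 1/918734 ≈ 1.0885e-6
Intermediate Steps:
d = 347844
1/(d + 570890) = 1/(347844 + 570890) = 1/918734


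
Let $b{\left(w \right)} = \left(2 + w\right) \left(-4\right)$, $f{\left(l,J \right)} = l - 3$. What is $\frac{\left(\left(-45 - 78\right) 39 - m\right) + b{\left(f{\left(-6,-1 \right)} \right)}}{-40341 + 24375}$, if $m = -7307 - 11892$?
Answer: $- \frac{2405}{2661} \approx -0.9038$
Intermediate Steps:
$f{\left(l,J \right)} = -3 + l$ ($f{\left(l,J \right)} = l - 3 = -3 + l$)
$m = -19199$ ($m = -7307 - 11892 = -19199$)
$b{\left(w \right)} = -8 - 4 w$
$\frac{\left(\left(-45 - 78\right) 39 - m\right) + b{\left(f{\left(-6,-1 \right)} \right)}}{-40341 + 24375} = \frac{\left(\left(-45 - 78\right) 39 - -19199\right) - \left(8 + 4 \left(-3 - 6\right)\right)}{-40341 + 24375} = \frac{\left(\left(-123\right) 39 + 19199\right) - -28}{-15966} = \left(\left(-4797 + 19199\right) + \left(-8 + 36\right)\right) \left(- \frac{1}{15966}\right) = \left(14402 + 28\right) \left(- \frac{1}{15966}\right) = 14430 \left(- \frac{1}{15966}\right) = - \frac{2405}{2661}$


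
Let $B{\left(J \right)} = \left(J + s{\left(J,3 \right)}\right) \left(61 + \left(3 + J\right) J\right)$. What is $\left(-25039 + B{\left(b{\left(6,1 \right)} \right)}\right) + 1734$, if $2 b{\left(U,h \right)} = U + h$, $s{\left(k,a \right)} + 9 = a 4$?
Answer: $- \frac{182085}{8} \approx -22761.0$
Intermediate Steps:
$s{\left(k,a \right)} = -9 + 4 a$ ($s{\left(k,a \right)} = -9 + a 4 = -9 + 4 a$)
$b{\left(U,h \right)} = \frac{U}{2} + \frac{h}{2}$ ($b{\left(U,h \right)} = \frac{U + h}{2} = \frac{U}{2} + \frac{h}{2}$)
$B{\left(J \right)} = \left(3 + J\right) \left(61 + J \left(3 + J\right)\right)$ ($B{\left(J \right)} = \left(J + \left(-9 + 4 \cdot 3\right)\right) \left(61 + \left(3 + J\right) J\right) = \left(J + \left(-9 + 12\right)\right) \left(61 + J \left(3 + J\right)\right) = \left(J + 3\right) \left(61 + J \left(3 + J\right)\right) = \left(3 + J\right) \left(61 + J \left(3 + J\right)\right)$)
$\left(-25039 + B{\left(b{\left(6,1 \right)} \right)}\right) + 1734 = \left(-25039 + \left(183 + \left(\frac{1}{2} \cdot 6 + \frac{1}{2} \cdot 1\right)^{3} + 6 \left(\frac{1}{2} \cdot 6 + \frac{1}{2} \cdot 1\right)^{2} + 70 \left(\frac{1}{2} \cdot 6 + \frac{1}{2} \cdot 1\right)\right)\right) + 1734 = \left(-25039 + \left(183 + \left(3 + \frac{1}{2}\right)^{3} + 6 \left(3 + \frac{1}{2}\right)^{2} + 70 \left(3 + \frac{1}{2}\right)\right)\right) + 1734 = \left(-25039 + \left(183 + \left(\frac{7}{2}\right)^{3} + 6 \left(\frac{7}{2}\right)^{2} + 70 \cdot \frac{7}{2}\right)\right) + 1734 = \left(-25039 + \left(183 + \frac{343}{8} + 6 \cdot \frac{49}{4} + 245\right)\right) + 1734 = \left(-25039 + \left(183 + \frac{343}{8} + \frac{147}{2} + 245\right)\right) + 1734 = \left(-25039 + \frac{4355}{8}\right) + 1734 = - \frac{195957}{8} + 1734 = - \frac{182085}{8}$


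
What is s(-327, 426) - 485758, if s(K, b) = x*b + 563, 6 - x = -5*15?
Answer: -450689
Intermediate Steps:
x = 81 (x = 6 - (-5)*15 = 6 - 1*(-75) = 6 + 75 = 81)
s(K, b) = 563 + 81*b (s(K, b) = 81*b + 563 = 563 + 81*b)
s(-327, 426) - 485758 = (563 + 81*426) - 485758 = (563 + 34506) - 485758 = 35069 - 485758 = -450689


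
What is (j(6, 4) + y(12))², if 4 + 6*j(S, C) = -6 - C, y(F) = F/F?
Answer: 16/9 ≈ 1.7778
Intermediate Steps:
y(F) = 1
j(S, C) = -5/3 - C/6 (j(S, C) = -⅔ + (-6 - C)/6 = -⅔ + (-1 - C/6) = -5/3 - C/6)
(j(6, 4) + y(12))² = ((-5/3 - ⅙*4) + 1)² = ((-5/3 - ⅔) + 1)² = (-7/3 + 1)² = (-4/3)² = 16/9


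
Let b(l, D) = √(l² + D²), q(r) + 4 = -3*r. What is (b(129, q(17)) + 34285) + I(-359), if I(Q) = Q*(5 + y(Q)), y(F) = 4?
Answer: 31054 + √19666 ≈ 31194.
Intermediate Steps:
I(Q) = 9*Q (I(Q) = Q*(5 + 4) = Q*9 = 9*Q)
q(r) = -4 - 3*r
b(l, D) = √(D² + l²)
(b(129, q(17)) + 34285) + I(-359) = (√((-4 - 3*17)² + 129²) + 34285) + 9*(-359) = (√((-4 - 51)² + 16641) + 34285) - 3231 = (√((-55)² + 16641) + 34285) - 3231 = (√(3025 + 16641) + 34285) - 3231 = (√19666 + 34285) - 3231 = (34285 + √19666) - 3231 = 31054 + √19666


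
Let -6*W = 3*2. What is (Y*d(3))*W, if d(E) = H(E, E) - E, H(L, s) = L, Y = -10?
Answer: 0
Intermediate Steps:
W = -1 (W = -2/2 = -⅙*6 = -1)
d(E) = 0 (d(E) = E - E = 0)
(Y*d(3))*W = -10*0*(-1) = 0*(-1) = 0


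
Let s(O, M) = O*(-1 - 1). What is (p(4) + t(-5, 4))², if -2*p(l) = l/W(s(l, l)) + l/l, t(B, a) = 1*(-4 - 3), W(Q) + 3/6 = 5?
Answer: 20449/324 ≈ 63.114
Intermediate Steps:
s(O, M) = -2*O (s(O, M) = O*(-2) = -2*O)
W(Q) = 9/2 (W(Q) = -½ + 5 = 9/2)
t(B, a) = -7 (t(B, a) = 1*(-7) = -7)
p(l) = -½ - l/9 (p(l) = -(l/(9/2) + l/l)/2 = -(l*(2/9) + 1)/2 = -(2*l/9 + 1)/2 = -(1 + 2*l/9)/2 = -½ - l/9)
(p(4) + t(-5, 4))² = ((-½ - ⅑*4) - 7)² = ((-½ - 4/9) - 7)² = (-17/18 - 7)² = (-143/18)² = 20449/324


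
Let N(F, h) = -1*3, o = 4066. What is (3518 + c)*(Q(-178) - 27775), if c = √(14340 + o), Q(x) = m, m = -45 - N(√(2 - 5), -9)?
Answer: -97860206 - 27817*√18406 ≈ -1.0163e+8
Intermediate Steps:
N(F, h) = -3
m = -42 (m = -45 - 1*(-3) = -45 + 3 = -42)
Q(x) = -42
c = √18406 (c = √(14340 + 4066) = √18406 ≈ 135.67)
(3518 + c)*(Q(-178) - 27775) = (3518 + √18406)*(-42 - 27775) = (3518 + √18406)*(-27817) = -97860206 - 27817*√18406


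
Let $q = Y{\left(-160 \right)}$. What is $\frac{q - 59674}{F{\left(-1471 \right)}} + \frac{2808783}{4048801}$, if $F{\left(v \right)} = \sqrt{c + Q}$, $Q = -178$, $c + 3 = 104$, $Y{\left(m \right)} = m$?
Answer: $\frac{2808783}{4048801} + \frac{59834 i \sqrt{77}}{77} \approx 0.69373 + 6818.7 i$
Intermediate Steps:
$q = -160$
$c = 101$ ($c = -3 + 104 = 101$)
$F{\left(v \right)} = i \sqrt{77}$ ($F{\left(v \right)} = \sqrt{101 - 178} = \sqrt{-77} = i \sqrt{77}$)
$\frac{q - 59674}{F{\left(-1471 \right)}} + \frac{2808783}{4048801} = \frac{-160 - 59674}{i \sqrt{77}} + \frac{2808783}{4048801} = \left(-160 - 59674\right) \left(- \frac{i \sqrt{77}}{77}\right) + 2808783 \cdot \frac{1}{4048801} = - 59834 \left(- \frac{i \sqrt{77}}{77}\right) + \frac{2808783}{4048801} = \frac{59834 i \sqrt{77}}{77} + \frac{2808783}{4048801} = \frac{2808783}{4048801} + \frac{59834 i \sqrt{77}}{77}$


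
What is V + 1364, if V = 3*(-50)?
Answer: 1214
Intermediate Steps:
V = -150
V + 1364 = -150 + 1364 = 1214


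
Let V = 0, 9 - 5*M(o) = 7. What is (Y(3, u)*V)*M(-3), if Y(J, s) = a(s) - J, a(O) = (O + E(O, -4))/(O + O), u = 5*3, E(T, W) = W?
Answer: 0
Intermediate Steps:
u = 15
M(o) = 2/5 (M(o) = 9/5 - 1/5*7 = 9/5 - 7/5 = 2/5)
a(O) = (-4 + O)/(2*O) (a(O) = (O - 4)/(O + O) = (-4 + O)/((2*O)) = (-4 + O)*(1/(2*O)) = (-4 + O)/(2*O))
Y(J, s) = -J + (-4 + s)/(2*s) (Y(J, s) = (-4 + s)/(2*s) - J = -J + (-4 + s)/(2*s))
(Y(3, u)*V)*M(-3) = ((1/2 - 1*3 - 2/15)*0)*(2/5) = ((1/2 - 3 - 2*1/15)*0)*(2/5) = ((1/2 - 3 - 2/15)*0)*(2/5) = -79/30*0*(2/5) = 0*(2/5) = 0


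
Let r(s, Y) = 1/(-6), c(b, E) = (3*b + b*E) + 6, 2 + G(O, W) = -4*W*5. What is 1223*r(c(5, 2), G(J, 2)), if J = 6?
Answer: -1223/6 ≈ -203.83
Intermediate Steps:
G(O, W) = -2 - 20*W (G(O, W) = -2 - 4*W*5 = -2 - 20*W)
c(b, E) = 6 + 3*b + E*b (c(b, E) = (3*b + E*b) + 6 = 6 + 3*b + E*b)
r(s, Y) = -⅙
1223*r(c(5, 2), G(J, 2)) = 1223*(-⅙) = -1223/6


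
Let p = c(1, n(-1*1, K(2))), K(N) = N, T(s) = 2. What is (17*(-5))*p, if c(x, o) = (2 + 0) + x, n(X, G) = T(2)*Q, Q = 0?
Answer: -255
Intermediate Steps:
n(X, G) = 0 (n(X, G) = 2*0 = 0)
c(x, o) = 2 + x
p = 3 (p = 2 + 1 = 3)
(17*(-5))*p = (17*(-5))*3 = -85*3 = -255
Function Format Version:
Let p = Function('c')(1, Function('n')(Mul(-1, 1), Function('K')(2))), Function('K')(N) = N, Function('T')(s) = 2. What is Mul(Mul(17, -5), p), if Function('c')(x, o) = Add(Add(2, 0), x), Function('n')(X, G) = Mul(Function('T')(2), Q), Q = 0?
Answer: -255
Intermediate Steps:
Function('n')(X, G) = 0 (Function('n')(X, G) = Mul(2, 0) = 0)
Function('c')(x, o) = Add(2, x)
p = 3 (p = Add(2, 1) = 3)
Mul(Mul(17, -5), p) = Mul(Mul(17, -5), 3) = Mul(-85, 3) = -255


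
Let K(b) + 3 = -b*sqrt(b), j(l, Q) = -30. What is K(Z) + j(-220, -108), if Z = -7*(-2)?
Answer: -33 - 14*sqrt(14) ≈ -85.383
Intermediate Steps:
Z = 14
K(b) = -3 - b**(3/2) (K(b) = -3 - b*sqrt(b) = -3 - b**(3/2))
K(Z) + j(-220, -108) = (-3 - 14**(3/2)) - 30 = (-3 - 14*sqrt(14)) - 30 = -33 - 14*sqrt(14)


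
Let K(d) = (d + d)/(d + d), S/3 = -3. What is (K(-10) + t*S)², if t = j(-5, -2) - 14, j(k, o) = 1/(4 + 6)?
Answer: 1590121/100 ≈ 15901.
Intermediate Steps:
j(k, o) = ⅒ (j(k, o) = 1/10 = ⅒)
S = -9 (S = 3*(-3) = -9)
K(d) = 1 (K(d) = (2*d)/((2*d)) = (2*d)*(1/(2*d)) = 1)
t = -139/10 (t = ⅒ - 14 = -139/10 ≈ -13.900)
(K(-10) + t*S)² = (1 - 139/10*(-9))² = (1 + 1251/10)² = (1261/10)² = 1590121/100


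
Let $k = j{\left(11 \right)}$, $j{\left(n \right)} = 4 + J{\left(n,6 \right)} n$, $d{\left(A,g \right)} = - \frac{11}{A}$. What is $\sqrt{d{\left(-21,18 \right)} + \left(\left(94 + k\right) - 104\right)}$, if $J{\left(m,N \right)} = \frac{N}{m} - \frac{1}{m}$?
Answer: $\frac{i \sqrt{210}}{21} \approx 0.69007 i$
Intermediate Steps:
$J{\left(m,N \right)} = - \frac{1}{m} + \frac{N}{m}$
$j{\left(n \right)} = 9$ ($j{\left(n \right)} = 4 + \frac{-1 + 6}{n} n = 4 + \frac{1}{n} 5 n = 4 + \frac{5}{n} n = 4 + 5 = 9$)
$k = 9$
$\sqrt{d{\left(-21,18 \right)} + \left(\left(94 + k\right) - 104\right)} = \sqrt{- \frac{11}{-21} + \left(\left(94 + 9\right) - 104\right)} = \sqrt{\left(-11\right) \left(- \frac{1}{21}\right) + \left(103 - 104\right)} = \sqrt{\frac{11}{21} - 1} = \sqrt{- \frac{10}{21}} = \frac{i \sqrt{210}}{21}$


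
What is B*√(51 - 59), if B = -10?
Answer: -20*I*√2 ≈ -28.284*I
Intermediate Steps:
B*√(51 - 59) = -10*√(51 - 59) = -20*I*√2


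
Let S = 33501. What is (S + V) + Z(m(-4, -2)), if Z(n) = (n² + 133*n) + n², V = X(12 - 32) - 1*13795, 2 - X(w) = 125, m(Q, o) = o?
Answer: 19325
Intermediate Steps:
X(w) = -123 (X(w) = 2 - 1*125 = 2 - 125 = -123)
V = -13918 (V = -123 - 1*13795 = -123 - 13795 = -13918)
Z(n) = 2*n² + 133*n
(S + V) + Z(m(-4, -2)) = (33501 - 13918) - 2*(133 + 2*(-2)) = 19583 - 2*(133 - 4) = 19583 - 2*129 = 19583 - 258 = 19325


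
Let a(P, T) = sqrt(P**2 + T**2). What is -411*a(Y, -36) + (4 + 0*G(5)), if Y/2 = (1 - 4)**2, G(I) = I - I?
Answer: 4 - 7398*sqrt(5) ≈ -16538.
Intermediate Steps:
G(I) = 0
Y = 18 (Y = 2*(1 - 4)**2 = 2*(-3)**2 = 2*9 = 18)
-411*a(Y, -36) + (4 + 0*G(5)) = -411*sqrt(18**2 + (-36)**2) + (4 + 0*0) = -411*sqrt(324 + 1296) + (4 + 0) = -7398*sqrt(5) + 4 = 4 - 7398*sqrt(5)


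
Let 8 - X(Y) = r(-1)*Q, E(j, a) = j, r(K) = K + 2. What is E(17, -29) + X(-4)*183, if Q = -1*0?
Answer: 1481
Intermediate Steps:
r(K) = 2 + K
Q = 0
X(Y) = 8 (X(Y) = 8 - (2 - 1)*0 = 8 - 0 = 8 - 1*0 = 8 + 0 = 8)
E(17, -29) + X(-4)*183 = 17 + 8*183 = 17 + 1464 = 1481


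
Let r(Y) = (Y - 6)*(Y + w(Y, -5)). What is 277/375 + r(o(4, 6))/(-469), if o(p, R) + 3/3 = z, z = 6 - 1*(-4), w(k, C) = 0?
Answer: 119788/175875 ≈ 0.68110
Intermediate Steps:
z = 10 (z = 6 + 4 = 10)
o(p, R) = 9 (o(p, R) = -1 + 10 = 9)
r(Y) = Y*(-6 + Y) (r(Y) = (Y - 6)*(Y + 0) = (-6 + Y)*Y = Y*(-6 + Y))
277/375 + r(o(4, 6))/(-469) = 277/375 + (9*(-6 + 9))/(-469) = 277*(1/375) + (9*3)*(-1/469) = 277/375 + 27*(-1/469) = 277/375 - 27/469 = 119788/175875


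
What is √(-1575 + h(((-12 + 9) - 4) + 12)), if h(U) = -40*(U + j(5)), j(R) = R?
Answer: 5*I*√79 ≈ 44.441*I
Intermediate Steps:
h(U) = -200 - 40*U (h(U) = -40*(U + 5) = -40*(5 + U) = -200 - 40*U)
√(-1575 + h(((-12 + 9) - 4) + 12)) = √(-1575 + (-200 - 40*(((-12 + 9) - 4) + 12))) = √(-1575 + (-200 - 40*((-3 - 4) + 12))) = √(-1575 + (-200 - 40*(-7 + 12))) = √(-1575 + (-200 - 40*5)) = √(-1575 + (-200 - 200)) = √(-1575 - 400) = √(-1975) = 5*I*√79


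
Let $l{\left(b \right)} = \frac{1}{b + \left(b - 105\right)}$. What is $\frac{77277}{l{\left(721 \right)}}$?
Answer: $103319349$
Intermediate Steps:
$l{\left(b \right)} = \frac{1}{-105 + 2 b}$ ($l{\left(b \right)} = \frac{1}{b + \left(-105 + b\right)} = \frac{1}{-105 + 2 b}$)
$\frac{77277}{l{\left(721 \right)}} = \frac{77277}{\frac{1}{-105 + 2 \cdot 721}} = \frac{77277}{\frac{1}{-105 + 1442}} = \frac{77277}{\frac{1}{1337}} = 77277 \frac{1}{\frac{1}{1337}} = 77277 \cdot 1337 = 103319349$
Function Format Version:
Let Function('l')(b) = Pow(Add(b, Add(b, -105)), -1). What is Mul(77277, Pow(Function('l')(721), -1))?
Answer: 103319349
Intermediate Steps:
Function('l')(b) = Pow(Add(-105, Mul(2, b)), -1) (Function('l')(b) = Pow(Add(b, Add(-105, b)), -1) = Pow(Add(-105, Mul(2, b)), -1))
Mul(77277, Pow(Function('l')(721), -1)) = Mul(77277, Pow(Pow(Add(-105, Mul(2, 721)), -1), -1)) = Mul(77277, Pow(Pow(Add(-105, 1442), -1), -1)) = Mul(77277, Pow(Pow(1337, -1), -1)) = Mul(77277, Pow(Rational(1, 1337), -1)) = Mul(77277, 1337) = 103319349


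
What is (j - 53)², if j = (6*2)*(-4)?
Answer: 10201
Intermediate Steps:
j = -48 (j = 12*(-4) = -48)
(j - 53)² = (-48 - 53)² = (-101)² = 10201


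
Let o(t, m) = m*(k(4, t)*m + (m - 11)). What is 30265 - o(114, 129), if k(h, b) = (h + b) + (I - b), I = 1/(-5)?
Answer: -240964/5 ≈ -48193.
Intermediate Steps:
I = -⅕ ≈ -0.20000
k(h, b) = -⅕ + h (k(h, b) = (h + b) + (-⅕ - b) = (b + h) + (-⅕ - b) = -⅕ + h)
o(t, m) = m*(-11 + 24*m/5) (o(t, m) = m*((-⅕ + 4)*m + (m - 11)) = m*(19*m/5 + (-11 + m)) = m*(-11 + 24*m/5))
30265 - o(114, 129) = 30265 - 129*(-55 + 24*129)/5 = 30265 - 129*(-55 + 3096)/5 = 30265 - 129*3041/5 = 30265 - 1*392289/5 = 30265 - 392289/5 = -240964/5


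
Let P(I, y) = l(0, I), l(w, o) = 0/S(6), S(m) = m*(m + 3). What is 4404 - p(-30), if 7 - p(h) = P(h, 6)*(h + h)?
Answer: 4397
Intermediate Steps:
S(m) = m*(3 + m)
l(w, o) = 0 (l(w, o) = 0/((6*(3 + 6))) = 0/((6*9)) = 0/54 = 0*(1/54) = 0)
P(I, y) = 0
p(h) = 7 (p(h) = 7 - 0*(h + h) = 7 - 0*2*h = 7 - 1*0 = 7 + 0 = 7)
4404 - p(-30) = 4404 - 1*7 = 4404 - 7 = 4397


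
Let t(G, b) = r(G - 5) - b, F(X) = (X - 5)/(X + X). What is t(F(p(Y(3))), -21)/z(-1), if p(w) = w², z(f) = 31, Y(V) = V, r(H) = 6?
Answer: 27/31 ≈ 0.87097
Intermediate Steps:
F(X) = (-5 + X)/(2*X) (F(X) = (-5 + X)/((2*X)) = (-5 + X)*(1/(2*X)) = (-5 + X)/(2*X))
t(G, b) = 6 - b
t(F(p(Y(3))), -21)/z(-1) = (6 - 1*(-21))/31 = (6 + 21)*(1/31) = 27*(1/31) = 27/31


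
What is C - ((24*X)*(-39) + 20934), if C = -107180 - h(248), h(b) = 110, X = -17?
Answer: -144136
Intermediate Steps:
C = -107290 (C = -107180 - 1*110 = -107180 - 110 = -107290)
C - ((24*X)*(-39) + 20934) = -107290 - ((24*(-17))*(-39) + 20934) = -107290 - (-408*(-39) + 20934) = -107290 - (15912 + 20934) = -107290 - 1*36846 = -107290 - 36846 = -144136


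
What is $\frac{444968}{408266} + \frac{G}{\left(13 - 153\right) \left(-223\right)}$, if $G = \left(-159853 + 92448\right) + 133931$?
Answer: $\frac{10263051219}{3186516130} \approx 3.2208$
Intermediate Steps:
$G = 66526$ ($G = -67405 + 133931 = 66526$)
$\frac{444968}{408266} + \frac{G}{\left(13 - 153\right) \left(-223\right)} = \frac{444968}{408266} + \frac{66526}{\left(13 - 153\right) \left(-223\right)} = 444968 \cdot \frac{1}{408266} + \frac{66526}{\left(-140\right) \left(-223\right)} = \frac{222484}{204133} + \frac{66526}{31220} = \frac{222484}{204133} + 66526 \cdot \frac{1}{31220} = \frac{222484}{204133} + \frac{33263}{15610} = \frac{10263051219}{3186516130}$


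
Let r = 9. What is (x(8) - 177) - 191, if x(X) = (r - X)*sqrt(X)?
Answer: -368 + 2*sqrt(2) ≈ -365.17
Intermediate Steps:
x(X) = sqrt(X)*(9 - X) (x(X) = (9 - X)*sqrt(X) = sqrt(X)*(9 - X))
(x(8) - 177) - 191 = (sqrt(8)*(9 - 1*8) - 177) - 191 = ((2*sqrt(2))*(9 - 8) - 177) - 191 = ((2*sqrt(2))*1 - 177) - 191 = (2*sqrt(2) - 177) - 191 = (-177 + 2*sqrt(2)) - 191 = -368 + 2*sqrt(2)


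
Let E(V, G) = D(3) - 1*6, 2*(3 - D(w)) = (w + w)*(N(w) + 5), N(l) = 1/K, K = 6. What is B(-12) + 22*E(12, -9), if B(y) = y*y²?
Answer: -2135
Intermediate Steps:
N(l) = ⅙ (N(l) = 1/6 = ⅙)
D(w) = 3 - 31*w/6 (D(w) = 3 - (w + w)*(⅙ + 5)/2 = 3 - 2*w*31/(2*6) = 3 - 31*w/6)
B(y) = y³
E(V, G) = -37/2 (E(V, G) = (3 - 31/6*3) - 1*6 = (3 - 31/2) - 6 = -25/2 - 6 = -37/2)
B(-12) + 22*E(12, -9) = (-12)³ + 22*(-37/2) = -1728 - 407 = -2135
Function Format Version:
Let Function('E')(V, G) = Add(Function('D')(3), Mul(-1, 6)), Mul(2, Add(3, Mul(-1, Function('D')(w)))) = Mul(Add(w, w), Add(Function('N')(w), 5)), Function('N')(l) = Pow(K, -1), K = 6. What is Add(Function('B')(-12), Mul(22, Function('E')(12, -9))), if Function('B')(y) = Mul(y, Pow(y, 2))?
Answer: -2135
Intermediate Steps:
Function('N')(l) = Rational(1, 6) (Function('N')(l) = Pow(6, -1) = Rational(1, 6))
Function('D')(w) = Add(3, Mul(Rational(-31, 6), w)) (Function('D')(w) = Add(3, Mul(Rational(-1, 2), Mul(Add(w, w), Add(Rational(1, 6), 5)))) = Add(3, Mul(Rational(-1, 2), Mul(Mul(2, w), Rational(31, 6)))) = Add(3, Mul(Rational(-1, 2), Mul(Rational(31, 3), w))) = Add(3, Mul(Rational(-31, 6), w)))
Function('B')(y) = Pow(y, 3)
Function('E')(V, G) = Rational(-37, 2) (Function('E')(V, G) = Add(Add(3, Mul(Rational(-31, 6), 3)), Mul(-1, 6)) = Add(Add(3, Rational(-31, 2)), -6) = Add(Rational(-25, 2), -6) = Rational(-37, 2))
Add(Function('B')(-12), Mul(22, Function('E')(12, -9))) = Add(Pow(-12, 3), Mul(22, Rational(-37, 2))) = Add(-1728, -407) = -2135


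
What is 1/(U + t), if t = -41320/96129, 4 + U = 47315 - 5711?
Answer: 96129/3998925080 ≈ 2.4039e-5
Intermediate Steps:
U = 41600 (U = -4 + (47315 - 5711) = -4 + 41604 = 41600)
t = -41320/96129 (t = -41320*1/96129 = -41320/96129 ≈ -0.42984)
1/(U + t) = 1/(41600 - 41320/96129) = 1/(3998925080/96129) = 96129/3998925080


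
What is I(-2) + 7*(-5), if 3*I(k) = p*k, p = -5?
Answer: -95/3 ≈ -31.667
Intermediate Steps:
I(k) = -5*k/3 (I(k) = (-5*k)/3 = -5*k/3)
I(-2) + 7*(-5) = -5/3*(-2) + 7*(-5) = 10/3 - 35 = -95/3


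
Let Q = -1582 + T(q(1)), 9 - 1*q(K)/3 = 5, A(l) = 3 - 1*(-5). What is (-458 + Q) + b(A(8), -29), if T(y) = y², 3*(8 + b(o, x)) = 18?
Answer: -1898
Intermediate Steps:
A(l) = 8 (A(l) = 3 + 5 = 8)
q(K) = 12 (q(K) = 27 - 3*5 = 27 - 15 = 12)
b(o, x) = -2 (b(o, x) = -8 + (⅓)*18 = -8 + 6 = -2)
Q = -1438 (Q = -1582 + 12² = -1582 + 144 = -1438)
(-458 + Q) + b(A(8), -29) = (-458 - 1438) - 2 = -1896 - 2 = -1898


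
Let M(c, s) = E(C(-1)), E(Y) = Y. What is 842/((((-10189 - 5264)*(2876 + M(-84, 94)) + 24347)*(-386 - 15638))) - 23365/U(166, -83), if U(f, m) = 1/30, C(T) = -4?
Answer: -249107558770026179/355385632028 ≈ -7.0095e+5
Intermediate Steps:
U(f, m) = 1/30
M(c, s) = -4
842/((((-10189 - 5264)*(2876 + M(-84, 94)) + 24347)*(-386 - 15638))) - 23365/U(166, -83) = 842/((((-10189 - 5264)*(2876 - 4) + 24347)*(-386 - 15638))) - 23365/1/30 = 842/(((-15453*2872 + 24347)*(-16024))) - 23365*30 = 842/(((-44381016 + 24347)*(-16024))) - 700950 = 842/((-44356669*(-16024))) - 700950 = 842/710771264056 - 700950 = 842*(1/710771264056) - 700950 = 421/355385632028 - 700950 = -249107558770026179/355385632028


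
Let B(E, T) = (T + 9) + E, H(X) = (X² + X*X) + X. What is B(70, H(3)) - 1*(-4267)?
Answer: 4367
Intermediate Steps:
H(X) = X + 2*X² (H(X) = (X² + X²) + X = 2*X² + X = X + 2*X²)
B(E, T) = 9 + E + T (B(E, T) = (9 + T) + E = 9 + E + T)
B(70, H(3)) - 1*(-4267) = (9 + 70 + 3*(1 + 2*3)) - 1*(-4267) = (9 + 70 + 3*(1 + 6)) + 4267 = (9 + 70 + 3*7) + 4267 = (9 + 70 + 21) + 4267 = 100 + 4267 = 4367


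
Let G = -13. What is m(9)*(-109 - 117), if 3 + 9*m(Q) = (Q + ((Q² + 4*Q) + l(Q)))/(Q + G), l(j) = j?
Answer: 5537/6 ≈ 922.83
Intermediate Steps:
m(Q) = -⅓ + (Q² + 6*Q)/(9*(-13 + Q)) (m(Q) = -⅓ + ((Q + ((Q² + 4*Q) + Q))/(Q - 13))/9 = -⅓ + ((Q + (Q² + 5*Q))/(-13 + Q))/9 = -⅓ + ((Q² + 6*Q)/(-13 + Q))/9 = -⅓ + (Q² + 6*Q)/(9*(-13 + Q)))
m(9)*(-109 - 117) = ((39 + 9² + 3*9)/(9*(-13 + 9)))*(-109 - 117) = ((⅑)*(39 + 81 + 27)/(-4))*(-226) = ((⅑)*(-¼)*147)*(-226) = -49/12*(-226) = 5537/6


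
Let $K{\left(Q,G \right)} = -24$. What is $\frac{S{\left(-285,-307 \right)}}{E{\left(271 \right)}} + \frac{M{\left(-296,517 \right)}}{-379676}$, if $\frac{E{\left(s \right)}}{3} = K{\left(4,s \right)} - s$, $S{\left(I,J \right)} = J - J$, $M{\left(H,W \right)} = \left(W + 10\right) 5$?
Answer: $- \frac{2635}{379676} \approx -0.0069401$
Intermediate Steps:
$M{\left(H,W \right)} = 50 + 5 W$ ($M{\left(H,W \right)} = \left(10 + W\right) 5 = 50 + 5 W$)
$S{\left(I,J \right)} = 0$
$E{\left(s \right)} = -72 - 3 s$ ($E{\left(s \right)} = 3 \left(-24 - s\right) = -72 - 3 s$)
$\frac{S{\left(-285,-307 \right)}}{E{\left(271 \right)}} + \frac{M{\left(-296,517 \right)}}{-379676} = \frac{0}{-72 - 813} + \frac{50 + 5 \cdot 517}{-379676} = \frac{0}{-72 - 813} + \left(50 + 2585\right) \left(- \frac{1}{379676}\right) = \frac{0}{-885} + 2635 \left(- \frac{1}{379676}\right) = 0 \left(- \frac{1}{885}\right) - \frac{2635}{379676} = 0 - \frac{2635}{379676} = - \frac{2635}{379676}$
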